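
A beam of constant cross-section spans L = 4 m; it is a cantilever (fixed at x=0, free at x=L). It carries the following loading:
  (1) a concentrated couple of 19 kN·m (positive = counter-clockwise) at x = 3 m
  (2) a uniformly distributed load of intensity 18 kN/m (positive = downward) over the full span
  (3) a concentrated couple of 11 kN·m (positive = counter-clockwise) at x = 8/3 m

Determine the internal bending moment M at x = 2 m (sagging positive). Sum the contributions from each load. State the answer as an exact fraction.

M(2) = -6 kN·m

Load 1 — applied couple M₀=19 kN·m at a=3 m (b=L-a=1):
  M_1 = M₀  [x≤a] = 19 = 19 kN·m
Load 2 — uniform load w=18 kN/m over full span:
  M_2 = -w(L-x)²/2 = -18·(4-2)²/2 = -36 kN·m
Load 3 — applied couple M₀=11 kN·m at a=8/3 m (b=L-a=4/3):
  M_3 = M₀  [x≤a] = 11 = 11 kN·m
Superposition: M = Σ M_i = -6 kN·m ≈ -6.000000 kN·m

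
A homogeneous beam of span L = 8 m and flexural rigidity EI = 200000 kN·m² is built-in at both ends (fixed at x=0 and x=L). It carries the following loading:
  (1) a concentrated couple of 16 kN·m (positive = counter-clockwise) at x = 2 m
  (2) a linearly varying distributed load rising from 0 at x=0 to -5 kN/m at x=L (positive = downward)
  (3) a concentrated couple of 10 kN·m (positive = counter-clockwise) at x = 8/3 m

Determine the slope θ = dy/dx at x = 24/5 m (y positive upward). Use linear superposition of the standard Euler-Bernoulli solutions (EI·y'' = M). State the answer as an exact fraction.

Load 1 — applied couple M₀=16 kN·m at a=2 m (b=L-a=6):
  θ_1 = (R_Ax²/2 - M_Ax - M₀(x-a))/EI  [x>a] with R_A=9/4, M_A=-3 = ((9/4)·(24/5)²/2 - (-3)·(24/5) - 16·((24/5)-2))/200000 = -7/312500 rad
Load 2 — triangular load w₀=-5 kN/m (0→w₀ over full span):
  θ_2 = -w₀(2x(L-x)(L-2x)(x+2L)+x²(L-x)²)/(120LEI) = -(-5)·(2·(24/5)·(8-(24/5))·(8-2·(24/5))·((24/5)+2·8)+(24/5)²·(8-(24/5))²)/(120·8·200000) = -8/390625 rad
Load 3 — applied couple M₀=10 kN·m at a=8/3 m (b=L-a=16/3):
  θ_3 = (R_Ax²/2 - M_Ax - M₀(x-a))/EI  [x>a] with R_A=5/3, M_A=0 = ((5/3)·(24/5)²/2 - 0·(24/5) - 10·((24/5)-(8/3)))/200000 = -1/93750 rad
Superposition: θ = Σ θ_i = -251/4687500 rad ≈ -0.000054 rad

θ(24/5) = -251/4687500 rad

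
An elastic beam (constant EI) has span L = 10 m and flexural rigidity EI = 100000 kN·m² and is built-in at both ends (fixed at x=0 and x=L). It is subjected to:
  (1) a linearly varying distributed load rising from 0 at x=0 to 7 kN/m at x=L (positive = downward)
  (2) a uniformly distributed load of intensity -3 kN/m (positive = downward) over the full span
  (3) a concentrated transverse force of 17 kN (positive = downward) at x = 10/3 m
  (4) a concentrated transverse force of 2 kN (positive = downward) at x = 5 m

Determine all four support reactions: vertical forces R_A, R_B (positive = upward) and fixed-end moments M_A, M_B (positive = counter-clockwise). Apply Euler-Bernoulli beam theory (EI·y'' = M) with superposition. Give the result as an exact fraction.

Load 1 — triangular load w₀=7 kN/m (0→w₀ over full span):
  R_A = 3w₀L/20 = 3·7·10/20 = 21/2 kN
  M_A = w₀L²/30 = 7·10²/30 = 70/3 kN·m
  R_B = 7w₀L/20 = 7·7·10/20 = 49/2 kN
  M_B = -w₀L²/20 = -7·10²/20 = -35 kN·m
Load 2 — uniform load w=-3 kN/m over full span:
  R_A = wL/2 = (-3)·10/2 = -15 kN
  M_A = wL²/12 = (-3)·10²/12 = -25 kN·m
  R_B = wL/2 = (-3)·10/2 = -15 kN
  M_B = -wL²/12 = -(-3)·10²/12 = 25 kN·m
Load 3 — point force P=17 kN at a=10/3 m (b=L-a=20/3):
  R_A = Pb²(3a+b)/L³ = 17·(20/3)²·(3·(10/3)+(20/3))/10³ = 340/27 kN
  M_A = Pab²/L² = 17·(10/3)·(20/3)²/10² = 680/27 kN·m
  R_B = Pa²(a+3b)/L³ = 17·(10/3)²·((10/3)+3·(20/3))/10³ = 119/27 kN
  M_B = -Pa²b/L² = -17·(10/3)²·(20/3)/10² = -340/27 kN·m
Load 4 — point force P=2 kN at a=5 m (b=L-a=5):
  R_A = Pb²(3a+b)/L³ = 2·5²·(3·5+5)/10³ = 1 kN
  M_A = Pab²/L² = 2·5·5²/10² = 5/2 kN·m
  R_B = Pa²(a+3b)/L³ = 2·5²·(5+3·5)/10³ = 1 kN
  M_B = -Pa²b/L² = -2·5²·5/10² = -5/2 kN·m
Superposition: R_A = 491/54 kN, M_A = 1405/54 kN·m, R_B = 805/54 kN, M_B = -1355/54 kN·m

R_A = 491/54 kN, M_A = 1405/54 kN·m, R_B = 805/54 kN, M_B = -1355/54 kN·m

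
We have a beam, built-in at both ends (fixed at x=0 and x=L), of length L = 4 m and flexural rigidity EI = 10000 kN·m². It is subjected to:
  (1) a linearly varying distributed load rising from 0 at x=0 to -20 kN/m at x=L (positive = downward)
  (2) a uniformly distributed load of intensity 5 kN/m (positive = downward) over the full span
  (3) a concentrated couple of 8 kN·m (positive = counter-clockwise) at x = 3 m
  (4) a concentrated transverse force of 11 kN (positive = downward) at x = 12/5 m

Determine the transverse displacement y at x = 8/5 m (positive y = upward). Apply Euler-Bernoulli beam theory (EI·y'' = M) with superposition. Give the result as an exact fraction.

y(8/5) = -4691/29296875 m

Load 1 — triangular load w₀=-20 kN/m (0→w₀ over full span):
  y_1 = -w₀x²(L-x)²(x+2L)/(120LEI) = -(-20)·(8/5)²·(4-(8/5))²·((8/5)+2·4)/(120·4·10000) = 1152/1953125 m
Load 2 — uniform load w=5 kN/m over full span:
  y_2 = -wx²(L-x)²/(24EI) = -5·(8/5)²·(4-(8/5))²/(24·10000) = -24/78125 m
Load 3 — applied couple M₀=8 kN·m at a=3 m (b=L-a=1):
  y_3 = (R_Ax³/6 - M_Ax²/2)/EI  [x≤a] with R_A=9/4, M_A=5/2 = ((9/4)·(8/5)³/6 - (5/2)·(8/5)²/2)/10000 = -13/78125 m
Load 4 — point force P=11 kN at a=12/5 m (b=L-a=8/5):
  y_4 = -Pb²x²(3aL-(3a+b)x)/(6L³EI)  [x≤a] = -11·(8/5)²·(8/5)²·(3·(12/5)·4-(3·(12/5)+(8/5))·(8/5))/(6·4³·10000) = -8096/29296875 m
Superposition: y = Σ y_i = -4691/29296875 m ≈ -0.000160 m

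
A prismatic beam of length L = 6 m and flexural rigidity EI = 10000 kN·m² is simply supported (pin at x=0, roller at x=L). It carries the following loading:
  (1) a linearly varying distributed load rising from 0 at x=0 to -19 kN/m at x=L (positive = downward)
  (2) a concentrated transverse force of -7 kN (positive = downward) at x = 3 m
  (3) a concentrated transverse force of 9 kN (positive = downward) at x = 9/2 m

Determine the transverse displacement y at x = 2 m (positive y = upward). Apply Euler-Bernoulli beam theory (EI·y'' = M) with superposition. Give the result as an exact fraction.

Load 1 — triangular load w₀=-19 kN/m (0→w₀ over full span):
  y_1 = -w₀x(7L⁴-10L²x²+3x⁴)/(360LEI) = -(-19)·2·(7·6⁴-10·6²·2²+3·2⁴)/(360·6·10000) = 76/5625 m
Load 2 — point force P=-7 kN at a=3 m (b=L-a=3):
  y_2 = -Pbx(L²-b²-x²)/(6LEI)  [x≤a] = -(-7)·3·2·(6²-3²-2²)/(6·6·10000) = 161/60000 m
Load 3 — point force P=9 kN at a=9/2 m (b=L-a=3/2):
  y_3 = -Pbx(L²-b²-x²)/(6LEI)  [x≤a] = -9·(3/2)·2·(6²-(3/2)²-2²)/(6·6·10000) = -357/160000 m
Superposition: y = Σ y_i = 20107/1440000 m ≈ 0.013963 m

y(2) = 20107/1440000 m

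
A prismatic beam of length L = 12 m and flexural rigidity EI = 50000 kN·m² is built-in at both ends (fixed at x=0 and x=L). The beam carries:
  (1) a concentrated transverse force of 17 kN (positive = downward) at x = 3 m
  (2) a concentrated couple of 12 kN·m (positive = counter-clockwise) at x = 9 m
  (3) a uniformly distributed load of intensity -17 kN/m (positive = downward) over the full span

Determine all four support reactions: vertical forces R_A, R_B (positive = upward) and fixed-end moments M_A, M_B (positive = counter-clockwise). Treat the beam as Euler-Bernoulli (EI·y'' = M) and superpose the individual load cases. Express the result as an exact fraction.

Load 1 — point force P=17 kN at a=3 m (b=L-a=9):
  R_A = Pb²(3a+b)/L³ = 17·9²·(3·3+9)/12³ = 459/32 kN
  M_A = Pab²/L² = 17·3·9²/12² = 459/16 kN·m
  R_B = Pa²(a+3b)/L³ = 17·3²·(3+3·9)/12³ = 85/32 kN
  M_B = -Pa²b/L² = -17·3²·9/12² = -153/16 kN·m
Load 2 — applied couple M₀=12 kN·m at a=9 m (b=L-a=3):
  R_A = 6M₀ab/L³ = 6·12·9·3/12³ = 9/8 kN
  M_A = M₀b(2a-b)/L² = 12·3·(2·9-3)/12² = 15/4 kN·m
  R_B = -6M₀ab/L³ = -6·12·9·3/12³ = -9/8 kN
  M_B = M₀a(2b-a)/L² = 12·9·(2·3-9)/12² = -9/4 kN·m
Load 3 — uniform load w=-17 kN/m over full span:
  R_A = wL/2 = (-17)·12/2 = -102 kN
  M_A = wL²/12 = (-17)·12²/12 = -204 kN·m
  R_B = wL/2 = (-17)·12/2 = -102 kN
  M_B = -wL²/12 = -(-17)·12²/12 = 204 kN·m
Superposition: R_A = -2769/32 kN, M_A = -2745/16 kN·m, R_B = -3215/32 kN, M_B = 3075/16 kN·m

R_A = -2769/32 kN, M_A = -2745/16 kN·m, R_B = -3215/32 kN, M_B = 3075/16 kN·m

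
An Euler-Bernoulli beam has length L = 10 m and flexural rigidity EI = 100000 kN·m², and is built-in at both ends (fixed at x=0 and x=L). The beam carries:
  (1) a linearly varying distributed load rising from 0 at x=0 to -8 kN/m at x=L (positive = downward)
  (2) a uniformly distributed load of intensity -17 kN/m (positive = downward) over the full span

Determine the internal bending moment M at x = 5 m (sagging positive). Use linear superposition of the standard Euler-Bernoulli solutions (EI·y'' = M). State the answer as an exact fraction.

M(5) = -175/2 kN·m

Load 1 — triangular load w₀=-8 kN/m (0→w₀ over full span):
  M_1 = 3w₀Lx/20 - w₀L²/30 - w₀x³/(6L) = 3·(-8)·10·5/20 - (-8)·10²/30 - (-8)·5³/(6·10) = -50/3 kN·m
Load 2 — uniform load w=-17 kN/m over full span:
  M_2 = wLx/2 - wL²/12 - wx²/2 = (-17)·10·5/2 - (-17)·10²/12 - (-17)·5²/2 = -425/6 kN·m
Superposition: M = Σ M_i = -175/2 kN·m ≈ -87.500000 kN·m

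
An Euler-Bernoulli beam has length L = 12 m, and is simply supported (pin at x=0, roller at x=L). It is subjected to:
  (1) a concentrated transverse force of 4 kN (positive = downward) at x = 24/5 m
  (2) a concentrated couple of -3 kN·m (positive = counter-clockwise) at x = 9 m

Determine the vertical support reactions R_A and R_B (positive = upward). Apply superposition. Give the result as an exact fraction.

R_A = 43/20 kN, R_B = 37/20 kN

Load 1 — point force P=4 kN at a=24/5 m (b=L-a=36/5):
  R_A = Pb/L = 4·(36/5)/12 = 12/5 kN
  R_B = Pa/L = 4·(24/5)/12 = 8/5 kN
Load 2 — applied couple M₀=-3 kN·m at a=9 m (b=L-a=3):
  R_A = M₀/L = (-3)/12 = -1/4 kN
  R_B = -M₀/L = -(-3)/12 = 1/4 kN
Superposition: R_A = 43/20 kN, R_B = 37/20 kN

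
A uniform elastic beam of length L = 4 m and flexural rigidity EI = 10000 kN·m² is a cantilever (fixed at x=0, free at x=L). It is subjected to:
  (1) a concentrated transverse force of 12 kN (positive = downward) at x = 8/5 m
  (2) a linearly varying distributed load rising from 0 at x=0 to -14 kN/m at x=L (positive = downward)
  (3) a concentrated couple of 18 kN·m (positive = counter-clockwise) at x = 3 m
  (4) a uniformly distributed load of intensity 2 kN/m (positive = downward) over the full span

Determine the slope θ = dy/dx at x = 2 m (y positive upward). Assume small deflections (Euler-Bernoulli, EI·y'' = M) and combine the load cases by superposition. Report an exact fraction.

θ(2) = 2441/250000 rad

Load 1 — point force P=12 kN at a=8/5 m (b=L-a=12/5):
  θ_1 = -Pa²/(2EI)  [x>a] = -12·(8/5)²/(2·10000) = -24/15625 rad
Load 2 — triangular load w₀=-14 kN/m (0→w₀ over full span):
  θ_2 = (w₀Lx²/4-w₀L²x/3-w₀x⁴/(24L))/EI = ((-14)·4·2²/4-(-14)·4²·2/3-(-14)·2⁴/(24·4))/10000 = 287/30000 rad
Load 3 — applied couple M₀=18 kN·m at a=3 m (b=L-a=1):
  θ_3 = M₀x/EI  [x≤a] = 18·2/10000 = 9/2500 rad
Load 4 — uniform load w=2 kN/m over full span:
  θ_4 = -wx(x²-3Lx+3L²)/(6EI) = -2·2·(2²-3·4·2+3·4²)/(6·10000) = -7/3750 rad
Superposition: θ = Σ θ_i = 2441/250000 rad ≈ 0.009764 rad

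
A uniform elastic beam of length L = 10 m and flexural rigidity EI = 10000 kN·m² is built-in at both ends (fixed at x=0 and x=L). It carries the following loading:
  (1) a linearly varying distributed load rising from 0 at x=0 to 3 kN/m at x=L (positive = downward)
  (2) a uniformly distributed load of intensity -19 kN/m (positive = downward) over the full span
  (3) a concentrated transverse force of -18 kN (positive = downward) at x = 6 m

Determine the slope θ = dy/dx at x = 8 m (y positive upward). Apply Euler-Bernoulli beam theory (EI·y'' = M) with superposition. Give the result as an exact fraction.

θ(8) = -5241/312500 rad

Load 1 — triangular load w₀=3 kN/m (0→w₀ over full span):
  θ_1 = -w₀(2x(L-x)(L-2x)(x+2L)+x²(L-x)²)/(120LEI) = -3·(2·8·(10-8)·(10-2·8)·(8+2·10)+8²·(10-8)²)/(120·10·10000) = 4/3125 rad
Load 2 — uniform load w=-19 kN/m over full span:
  θ_2 = -wx(L-x)(L-2x)/(12EI) = -(-19)·8·(10-8)·(10-2·8)/(12·10000) = -19/1250 rad
Load 3 — point force P=-18 kN at a=6 m (b=L-a=4):
  θ_3 = Pa²(L-x)(2bL-(3b+a)(L-x))/(2L³EI)  [x>a] = (-18)·6²·(10-8)·(2·4·10-(3·4+6)·(10-8))/(2·10³·10000) = -891/312500 rad
Superposition: θ = Σ θ_i = -5241/312500 rad ≈ -0.016771 rad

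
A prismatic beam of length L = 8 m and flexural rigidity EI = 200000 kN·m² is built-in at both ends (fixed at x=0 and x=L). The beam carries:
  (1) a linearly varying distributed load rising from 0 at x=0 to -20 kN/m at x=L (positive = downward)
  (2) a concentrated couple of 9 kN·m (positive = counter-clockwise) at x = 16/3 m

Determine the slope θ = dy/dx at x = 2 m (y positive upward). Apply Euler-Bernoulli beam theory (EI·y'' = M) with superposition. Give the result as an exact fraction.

θ(2) = 9/50000 rad

Load 1 — triangular load w₀=-20 kN/m (0→w₀ over full span):
  θ_1 = -w₀(2x(L-x)(L-2x)(x+2L)+x²(L-x)²)/(120LEI) = -(-20)·(2·2·(8-2)·(8-2·2)·(2+2·8)+2²·(8-2)²)/(120·8·200000) = 39/200000 rad
Load 2 — applied couple M₀=9 kN·m at a=16/3 m (b=L-a=8/3):
  θ_2 = (R_Ax²/2 - M_Ax)/EI  [x≤a] with R_A=3/2, M_A=3 = ((3/2)·2²/2 - 3·2)/200000 = -3/200000 rad
Superposition: θ = Σ θ_i = 9/50000 rad ≈ 0.000180 rad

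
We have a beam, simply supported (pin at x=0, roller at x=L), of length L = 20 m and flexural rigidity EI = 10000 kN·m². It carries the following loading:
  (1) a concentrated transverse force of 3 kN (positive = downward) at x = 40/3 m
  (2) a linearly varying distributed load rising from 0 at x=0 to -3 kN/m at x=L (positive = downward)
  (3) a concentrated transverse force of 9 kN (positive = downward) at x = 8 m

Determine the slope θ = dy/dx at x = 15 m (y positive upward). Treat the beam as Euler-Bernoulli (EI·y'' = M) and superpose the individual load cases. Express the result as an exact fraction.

Load 1 — point force P=3 kN at a=40/3 m (b=L-a=20/3):
  θ_1 = -Pa(2L²-6Lx+3x²+a²)/(6LEI)  [x>a] = -3·(40/3)·(2·20²-6·20·15+3·15²+(40/3)²)/(6·20·10000) = 53/10800 rad
Load 2 — triangular load w₀=-3 kN/m (0→w₀ over full span):
  θ_2 = -w₀(7L⁴-30L²x²+15x⁴)/(360LEI) = -(-3)·(7·20⁴-30·20²·15²+15·15⁴)/(360·20·10000) = -1313/38400 rad
Load 3 — point force P=9 kN at a=8 m (b=L-a=12):
  θ_3 = -Pa(2L²-6Lx+3x²+a²)/(6LEI)  [x>a] = -9·8·(2·20²-6·20·15+3·15²+8²)/(6·20·10000) = 783/50000 rad
Superposition: θ = Σ θ_i = -588613/43200000 rad ≈ -0.013625 rad

θ(15) = -588613/43200000 rad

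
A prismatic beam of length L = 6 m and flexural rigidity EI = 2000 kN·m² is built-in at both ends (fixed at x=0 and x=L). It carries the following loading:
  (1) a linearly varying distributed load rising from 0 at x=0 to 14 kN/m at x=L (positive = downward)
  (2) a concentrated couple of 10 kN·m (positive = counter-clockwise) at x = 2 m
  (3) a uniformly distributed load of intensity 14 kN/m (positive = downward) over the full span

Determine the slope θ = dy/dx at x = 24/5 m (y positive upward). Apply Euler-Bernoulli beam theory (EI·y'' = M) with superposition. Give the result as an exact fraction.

Load 1 — triangular load w₀=14 kN/m (0→w₀ over full span):
  θ_1 = -w₀(2x(L-x)(L-2x)(x+2L)+x²(L-x)²)/(120LEI) = -14·(2·(24/5)·(6-(24/5))·(6-2·(24/5))·((24/5)+2·6)+(24/5)²·(6-(24/5))²)/(120·6·2000) = 504/78125 rad
Load 2 — applied couple M₀=10 kN·m at a=2 m (b=L-a=4):
  θ_2 = (R_Ax²/2 - M_Ax - M₀(x-a))/EI  [x>a] with R_A=20/9, M_A=0 = ((20/9)·(24/5)²/2 - 0·(24/5) - 10·((24/5)-2))/2000 = -3/2500 rad
Load 3 — uniform load w=14 kN/m over full span:
  θ_3 = -wx(L-x)(L-2x)/(12EI) = -14·(24/5)·(6-(24/5))·(6-2·(24/5))/(12·2000) = 189/15625 rad
Superposition: θ = Σ θ_i = 5421/312500 rad ≈ 0.017347 rad

θ(24/5) = 5421/312500 rad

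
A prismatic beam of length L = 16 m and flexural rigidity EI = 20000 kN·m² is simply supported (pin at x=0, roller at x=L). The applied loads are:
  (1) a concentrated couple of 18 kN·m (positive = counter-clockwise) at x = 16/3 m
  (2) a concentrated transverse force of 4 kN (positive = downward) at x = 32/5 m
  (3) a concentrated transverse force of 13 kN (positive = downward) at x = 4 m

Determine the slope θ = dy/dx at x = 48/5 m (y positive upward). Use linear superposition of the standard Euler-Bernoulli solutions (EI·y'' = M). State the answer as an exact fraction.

θ(48/5) = 4941/1250000 rad

Load 1 — applied couple M₀=18 kN·m at a=16/3 m (b=L-a=32/3):
  θ_1 = (M₀x²/(2L)-M₀(x-a)+C₁)/EI  [x>a] with C₁=M₀(3b²-L²)/(6L)=16 = (18·(48/5)²/(2·16)-18·((48/5)-(16/3))+16)/20000 = -7/15625 rad
Load 2 — point force P=4 kN at a=32/5 m (b=L-a=48/5):
  θ_2 = -Pa(2L²-6Lx+3x²+a²)/(6LEI)  [x>a] = -4·(32/5)·(2·16²-6·16·(48/5)+3·(48/5)²+(32/5)²)/(6·16·20000) = 96/78125 rad
Load 3 — point force P=13 kN at a=4 m (b=L-a=12):
  θ_3 = -Pa(2L²-6Lx+3x²+a²)/(6LEI)  [x>a] = -13·4·(2·16²-6·16·(48/5)+3·(48/5)²+4²)/(6·16·20000) = 793/250000 rad
Superposition: θ = Σ θ_i = 4941/1250000 rad ≈ 0.003953 rad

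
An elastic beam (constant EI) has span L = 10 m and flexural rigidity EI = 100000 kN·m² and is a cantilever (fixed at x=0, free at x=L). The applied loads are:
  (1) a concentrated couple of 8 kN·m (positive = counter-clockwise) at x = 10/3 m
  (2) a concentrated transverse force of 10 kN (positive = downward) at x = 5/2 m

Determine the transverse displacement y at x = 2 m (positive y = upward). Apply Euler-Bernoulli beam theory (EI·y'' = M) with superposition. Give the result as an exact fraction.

Load 1 — applied couple M₀=8 kN·m at a=10/3 m (b=L-a=20/3):
  y_1 = M₀x²/(2EI)  [x≤a] = 8·2²/(2·100000) = 1/6250 m
Load 2 — point force P=10 kN at a=5/2 m (b=L-a=15/2):
  y_2 = -Px²(3a-x)/(6EI)  [x≤a] = -10·2²·(3·(5/2)-2)/(6·100000) = -11/30000 m
Superposition: y = Σ y_i = -31/150000 m ≈ -0.000207 m

y(2) = -31/150000 m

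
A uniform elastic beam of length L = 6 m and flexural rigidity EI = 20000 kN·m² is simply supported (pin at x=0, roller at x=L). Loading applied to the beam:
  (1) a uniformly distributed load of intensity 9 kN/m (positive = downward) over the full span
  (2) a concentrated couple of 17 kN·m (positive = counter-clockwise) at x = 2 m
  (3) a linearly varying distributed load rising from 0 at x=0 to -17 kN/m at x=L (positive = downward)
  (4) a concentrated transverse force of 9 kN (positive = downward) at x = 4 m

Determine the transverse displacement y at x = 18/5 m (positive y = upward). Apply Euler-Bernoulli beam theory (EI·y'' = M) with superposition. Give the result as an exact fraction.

y(18/5) = -18661/19531250 m

Load 1 — uniform load w=9 kN/m over full span:
  y_1 = -wx(L³-2Lx²+x³)/(24EI) = -9·(18/5)·(6³-2·6·(18/5)²+(18/5)³)/(24·20000) = -22599/3125000 m
Load 2 — applied couple M₀=17 kN·m at a=2 m (b=L-a=4):
  y_2 = (M₀x³/(6L)-M₀(x-a)²/2+C₁x)/EI  [x>a] with C₁=M₀(3b²-L²)/(6L)=17/3 = (17·(18/5)³/(6·6)-17·((18/5)-2)²/2+(17/3)·(18/5))/20000 = 323/312500 m
Load 3 — triangular load w₀=-17 kN/m (0→w₀ over full span):
  y_3 = -w₀x(7L⁴-10L²x²+3x⁴)/(360LEI) = -(-17)·(18/5)·(7·6⁴-10·6²·(18/5)²+3·(18/5)⁴)/(360·6·20000) = 67932/9765625 m
Load 4 — point force P=9 kN at a=4 m (b=L-a=2):
  y_4 = -Pbx(L²-b²-x²)/(6LEI)  [x≤a] = -9·2·(18/5)·(6²-2²-(18/5)²)/(6·6·20000) = -1071/625000 m
Superposition: y = Σ y_i = -18661/19531250 m ≈ -0.000955 m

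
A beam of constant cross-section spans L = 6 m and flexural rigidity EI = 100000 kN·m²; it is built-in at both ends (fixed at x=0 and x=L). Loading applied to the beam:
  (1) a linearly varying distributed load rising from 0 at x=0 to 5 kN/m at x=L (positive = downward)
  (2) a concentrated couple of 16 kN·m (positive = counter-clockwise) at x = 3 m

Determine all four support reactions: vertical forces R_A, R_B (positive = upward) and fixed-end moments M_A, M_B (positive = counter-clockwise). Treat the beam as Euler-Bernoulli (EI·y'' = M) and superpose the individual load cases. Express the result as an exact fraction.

Load 1 — triangular load w₀=5 kN/m (0→w₀ over full span):
  R_A = 3w₀L/20 = 3·5·6/20 = 9/2 kN
  M_A = w₀L²/30 = 5·6²/30 = 6 kN·m
  R_B = 7w₀L/20 = 7·5·6/20 = 21/2 kN
  M_B = -w₀L²/20 = -5·6²/20 = -9 kN·m
Load 2 — applied couple M₀=16 kN·m at a=3 m (b=L-a=3):
  R_A = 6M₀ab/L³ = 6·16·3·3/6³ = 4 kN
  M_A = M₀b(2a-b)/L² = 16·3·(2·3-3)/6² = 4 kN·m
  R_B = -6M₀ab/L³ = -6·16·3·3/6³ = -4 kN
  M_B = M₀a(2b-a)/L² = 16·3·(2·3-3)/6² = 4 kN·m
Superposition: R_A = 17/2 kN, M_A = 10 kN·m, R_B = 13/2 kN, M_B = -5 kN·m

R_A = 17/2 kN, M_A = 10 kN·m, R_B = 13/2 kN, M_B = -5 kN·m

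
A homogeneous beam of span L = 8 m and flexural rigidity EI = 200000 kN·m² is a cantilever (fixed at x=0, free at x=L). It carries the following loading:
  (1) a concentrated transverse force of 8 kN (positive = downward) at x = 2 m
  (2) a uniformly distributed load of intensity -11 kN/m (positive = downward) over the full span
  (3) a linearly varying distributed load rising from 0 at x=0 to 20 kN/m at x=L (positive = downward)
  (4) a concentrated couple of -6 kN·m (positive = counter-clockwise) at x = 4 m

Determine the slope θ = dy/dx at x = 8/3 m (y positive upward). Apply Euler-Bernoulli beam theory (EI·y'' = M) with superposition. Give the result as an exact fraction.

θ(8/3) = -1747/1518750 rad

Load 1 — point force P=8 kN at a=2 m (b=L-a=6):
  θ_1 = -Pa²/(2EI)  [x>a] = -8·2²/(2·200000) = -1/12500 rad
Load 2 — uniform load w=-11 kN/m over full span:
  θ_2 = -wx(x²-3Lx+3L²)/(6EI) = -(-11)·(8/3)·((8/3)²-3·8·(8/3)+3·8²)/(6·200000) = 836/253125 rad
Load 3 — triangular load w₀=20 kN/m (0→w₀ over full span):
  θ_3 = (w₀Lx²/4-w₀L²x/3-w₀x⁴/(24L))/EI = (20·8·(8/3)²/4-20·8²·(8/3)/3-20·(8/3)⁴/(24·8))/200000 = -652/151875 rad
Load 4 — applied couple M₀=-6 kN·m at a=4 m (b=L-a=4):
  θ_4 = M₀x/EI  [x≤a] = (-6)·(8/3)/200000 = -1/12500 rad
Superposition: θ = Σ θ_i = -1747/1518750 rad ≈ -0.001150 rad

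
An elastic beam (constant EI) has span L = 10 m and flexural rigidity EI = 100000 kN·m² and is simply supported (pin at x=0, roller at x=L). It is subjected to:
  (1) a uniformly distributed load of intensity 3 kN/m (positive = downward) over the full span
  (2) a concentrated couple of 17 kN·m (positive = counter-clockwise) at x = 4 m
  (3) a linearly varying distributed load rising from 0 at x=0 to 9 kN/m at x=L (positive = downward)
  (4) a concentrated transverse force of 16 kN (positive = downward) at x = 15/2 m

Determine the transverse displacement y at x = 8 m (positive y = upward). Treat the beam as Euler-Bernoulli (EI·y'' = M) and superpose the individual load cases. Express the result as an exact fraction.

Load 1 — uniform load w=3 kN/m over full span:
  y_1 = -wx(L³-2Lx²+x³)/(24EI) = -3·8·(10³-2·10·8²+8³)/(24·100000) = -29/12500 m
Load 2 — applied couple M₀=17 kN·m at a=4 m (b=L-a=6):
  y_2 = (M₀x³/(6L)-M₀(x-a)²/2+C₁x)/EI  [x>a] with C₁=M₀(3b²-L²)/(6L)=34/15 = (17·8³/(6·10)-17·(8-4)²/2+(34/15)·8)/100000 = 17/62500 m
Load 3 — triangular load w₀=9 kN/m (0→w₀ over full span):
  y_3 = -w₀x(7L⁴-10L²x²+3x⁴)/(360LEI) = -9·8·(7·10⁴-10·10²·8²+3·8⁴)/(360·10·100000) = -1143/312500 m
Load 4 — point force P=16 kN at a=15/2 m (b=L-a=5/2):
  y_4 = -Pa(L-x)(2Lx-a²-x²)/(6LEI)  [x>a] = -16·(15/2)·(10-8)·(2·10·8-(15/2)²-8²)/(6·10·100000) = -159/100000 m
Superposition: y = Σ y_i = -18239/2500000 m ≈ -0.007296 m

y(8) = -18239/2500000 m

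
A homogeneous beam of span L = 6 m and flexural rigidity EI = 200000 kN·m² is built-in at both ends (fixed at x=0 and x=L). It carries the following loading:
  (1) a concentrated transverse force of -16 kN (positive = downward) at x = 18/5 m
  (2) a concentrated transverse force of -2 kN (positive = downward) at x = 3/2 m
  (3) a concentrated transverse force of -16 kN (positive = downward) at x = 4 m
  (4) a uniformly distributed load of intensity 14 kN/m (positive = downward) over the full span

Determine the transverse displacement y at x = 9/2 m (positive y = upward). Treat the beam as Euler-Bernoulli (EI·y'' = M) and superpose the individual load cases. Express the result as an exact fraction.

Load 1 — point force P=-16 kN at a=18/5 m (b=L-a=12/5):
  y_1 = -Pa²(L-x)²(3bL-(3b+a)(L-x))/(6L³EI)  [x>a] = -(-16)·(18/5)²·(6-(9/2))²·(3·(12/5)·6-(3·(12/5)+(18/5))·(6-(9/2)))/(6·6³·200000) = 243/5000000 m
Load 2 — point force P=-2 kN at a=3/2 m (b=L-a=9/2):
  y_2 = -Pa²(L-x)²(3bL-(3b+a)(L-x))/(6L³EI)  [x>a] = -(-2)·(3/2)²·(6-(9/2))²·(3·(9/2)·6-(3·(9/2)+(3/2))·(6-(9/2)))/(6·6³·200000) = 117/51200000 m
Load 3 — point force P=-16 kN at a=4 m (b=L-a=2):
  y_3 = -Pa²(L-x)²(3bL-(3b+a)(L-x))/(6L³EI)  [x>a] = -(-16)·4²·(6-(9/2))²·(3·2·6-(3·2+4)·(6-(9/2)))/(6·6³·200000) = 7/150000 m
Load 4 — uniform load w=14 kN/m over full span:
  y_4 = -wx²(L-x)²/(24EI) = -14·(9/2)²·(6-(9/2))²/(24·200000) = -1701/12800000 m
Superposition: y = Σ y_i = -135701/3840000000 m ≈ -0.000035 m

y(9/2) = -135701/3840000000 m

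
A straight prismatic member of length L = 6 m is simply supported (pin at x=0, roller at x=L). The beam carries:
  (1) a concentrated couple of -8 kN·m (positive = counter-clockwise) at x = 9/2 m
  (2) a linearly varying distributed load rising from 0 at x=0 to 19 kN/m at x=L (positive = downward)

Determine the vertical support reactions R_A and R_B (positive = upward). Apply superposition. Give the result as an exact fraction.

Load 1 — applied couple M₀=-8 kN·m at a=9/2 m (b=L-a=3/2):
  R_A = M₀/L = (-8)/6 = -4/3 kN
  R_B = -M₀/L = -(-8)/6 = 4/3 kN
Load 2 — triangular load w₀=19 kN/m (0→w₀ over full span):
  R_A = w₀L/6 = 19·6/6 = 19 kN
  R_B = w₀L/3 = 19·6/3 = 38 kN
Superposition: R_A = 53/3 kN, R_B = 118/3 kN

R_A = 53/3 kN, R_B = 118/3 kN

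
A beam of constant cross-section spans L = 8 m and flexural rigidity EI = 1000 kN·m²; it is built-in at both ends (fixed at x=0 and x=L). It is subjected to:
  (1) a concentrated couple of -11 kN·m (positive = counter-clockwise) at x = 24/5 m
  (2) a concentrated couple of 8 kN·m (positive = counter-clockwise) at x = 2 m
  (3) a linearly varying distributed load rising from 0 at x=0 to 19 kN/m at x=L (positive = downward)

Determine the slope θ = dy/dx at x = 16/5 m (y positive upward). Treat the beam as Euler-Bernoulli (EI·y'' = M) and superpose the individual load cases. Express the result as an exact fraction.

Load 1 — applied couple M₀=-11 kN·m at a=24/5 m (b=L-a=16/5):
  θ_1 = (R_Ax²/2 - M_Ax)/EI  [x≤a] with R_A=-99/50, M_A=-88/25 = ((-99/50)·(16/5)²/2 - (-88/25)·(16/5))/1000 = 88/78125 rad
Load 2 — applied couple M₀=8 kN·m at a=2 m (b=L-a=6):
  θ_2 = (R_Ax²/2 - M_Ax - M₀(x-a))/EI  [x>a] with R_A=9/8, M_A=-3/2 = ((9/8)·(16/5)²/2 - (-3/2)·(16/5) - 8·((16/5)-2))/1000 = 3/3125 rad
Load 3 — triangular load w₀=19 kN/m (0→w₀ over full span):
  θ_3 = -w₀(2x(L-x)(L-2x)(x+2L)+x²(L-x)²)/(120LEI) = -19·(2·(16/5)·(8-(16/5))·(8-2·(16/5))·((16/5)+2·8)+(16/5)²·(8-(16/5))²)/(120·8·1000) = -1824/78125 rad
Superposition: θ = Σ θ_i = -1661/78125 rad ≈ -0.021261 rad

θ(16/5) = -1661/78125 rad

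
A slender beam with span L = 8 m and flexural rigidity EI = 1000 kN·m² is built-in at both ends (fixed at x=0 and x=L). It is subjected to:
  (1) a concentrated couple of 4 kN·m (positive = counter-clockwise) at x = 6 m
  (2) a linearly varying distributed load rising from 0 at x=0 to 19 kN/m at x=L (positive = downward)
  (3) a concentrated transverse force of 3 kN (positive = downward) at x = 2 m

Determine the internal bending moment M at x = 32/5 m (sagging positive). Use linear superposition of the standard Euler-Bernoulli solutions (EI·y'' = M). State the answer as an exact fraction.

M(32/5) = -1211/3000 kN·m

Load 1 — applied couple M₀=4 kN·m at a=6 m (b=L-a=2):
  M_1 = R_Ax - M_A - M₀  [x>a] with R_A=9/16, M_A=5/4 = (9/16)·(32/5) - (5/4) - 4 = -33/20 kN·m
Load 2 — triangular load w₀=19 kN/m (0→w₀ over full span):
  M_2 = 3w₀Lx/20 - w₀L²/30 - w₀x³/(6L) = 3·19·8·(32/5)/20 - 19·8²/30 - 19·(32/5)³/(6·8) = 608/375 kN·m
Load 3 — point force P=3 kN at a=2 m (b=L-a=6):
  M_3 = Pa²(a+3b)(L-x)/L³ - Pa²b/L²  [x>a] = 3·2²·(2+3·6)·(8-(32/5))/8³ - 3·2²·6/8² = -3/8 kN·m
Superposition: M = Σ M_i = -1211/3000 kN·m ≈ -0.403667 kN·m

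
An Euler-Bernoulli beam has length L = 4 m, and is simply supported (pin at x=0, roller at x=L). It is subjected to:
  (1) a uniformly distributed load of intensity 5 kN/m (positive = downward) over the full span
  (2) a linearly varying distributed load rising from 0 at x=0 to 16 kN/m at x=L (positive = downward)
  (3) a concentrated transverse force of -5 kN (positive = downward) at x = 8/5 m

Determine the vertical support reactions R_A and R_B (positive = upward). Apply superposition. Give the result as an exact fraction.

R_A = 53/3 kN, R_B = 88/3 kN

Load 1 — uniform load w=5 kN/m over full span:
  R_A = wL/2 = 5·4/2 = 10 kN
  R_B = wL/2 = 5·4/2 = 10 kN
Load 2 — triangular load w₀=16 kN/m (0→w₀ over full span):
  R_A = w₀L/6 = 16·4/6 = 32/3 kN
  R_B = w₀L/3 = 16·4/3 = 64/3 kN
Load 3 — point force P=-5 kN at a=8/5 m (b=L-a=12/5):
  R_A = Pb/L = (-5)·(12/5)/4 = -3 kN
  R_B = Pa/L = (-5)·(8/5)/4 = -2 kN
Superposition: R_A = 53/3 kN, R_B = 88/3 kN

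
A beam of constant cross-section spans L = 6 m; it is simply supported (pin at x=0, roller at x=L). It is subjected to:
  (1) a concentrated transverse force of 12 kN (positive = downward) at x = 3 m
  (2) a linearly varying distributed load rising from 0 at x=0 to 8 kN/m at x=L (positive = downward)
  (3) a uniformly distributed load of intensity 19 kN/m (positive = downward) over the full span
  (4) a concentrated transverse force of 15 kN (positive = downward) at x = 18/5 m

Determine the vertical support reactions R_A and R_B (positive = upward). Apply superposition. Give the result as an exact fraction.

Load 1 — point force P=12 kN at a=3 m (b=L-a=3):
  R_A = Pb/L = 12·3/6 = 6 kN
  R_B = Pa/L = 12·3/6 = 6 kN
Load 2 — triangular load w₀=8 kN/m (0→w₀ over full span):
  R_A = w₀L/6 = 8·6/6 = 8 kN
  R_B = w₀L/3 = 8·6/3 = 16 kN
Load 3 — uniform load w=19 kN/m over full span:
  R_A = wL/2 = 19·6/2 = 57 kN
  R_B = wL/2 = 19·6/2 = 57 kN
Load 4 — point force P=15 kN at a=18/5 m (b=L-a=12/5):
  R_A = Pb/L = 15·(12/5)/6 = 6 kN
  R_B = Pa/L = 15·(18/5)/6 = 9 kN
Superposition: R_A = 77 kN, R_B = 88 kN

R_A = 77 kN, R_B = 88 kN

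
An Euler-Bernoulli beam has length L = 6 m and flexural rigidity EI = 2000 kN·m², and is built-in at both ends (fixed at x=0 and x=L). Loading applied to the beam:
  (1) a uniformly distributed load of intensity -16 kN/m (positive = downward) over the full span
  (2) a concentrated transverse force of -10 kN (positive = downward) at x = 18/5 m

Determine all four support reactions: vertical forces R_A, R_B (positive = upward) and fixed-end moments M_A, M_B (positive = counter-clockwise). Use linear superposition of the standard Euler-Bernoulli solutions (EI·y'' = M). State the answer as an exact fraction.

R_A = -1288/25 kN, M_A = -1344/25 kN·m, R_B = -1362/25 kN, M_B = 1416/25 kN·m

Load 1 — uniform load w=-16 kN/m over full span:
  R_A = wL/2 = (-16)·6/2 = -48 kN
  M_A = wL²/12 = (-16)·6²/12 = -48 kN·m
  R_B = wL/2 = (-16)·6/2 = -48 kN
  M_B = -wL²/12 = -(-16)·6²/12 = 48 kN·m
Load 2 — point force P=-10 kN at a=18/5 m (b=L-a=12/5):
  R_A = Pb²(3a+b)/L³ = (-10)·(12/5)²·(3·(18/5)+(12/5))/6³ = -88/25 kN
  M_A = Pab²/L² = (-10)·(18/5)·(12/5)²/6² = -144/25 kN·m
  R_B = Pa²(a+3b)/L³ = (-10)·(18/5)²·((18/5)+3·(12/5))/6³ = -162/25 kN
  M_B = -Pa²b/L² = -(-10)·(18/5)²·(12/5)/6² = 216/25 kN·m
Superposition: R_A = -1288/25 kN, M_A = -1344/25 kN·m, R_B = -1362/25 kN, M_B = 1416/25 kN·m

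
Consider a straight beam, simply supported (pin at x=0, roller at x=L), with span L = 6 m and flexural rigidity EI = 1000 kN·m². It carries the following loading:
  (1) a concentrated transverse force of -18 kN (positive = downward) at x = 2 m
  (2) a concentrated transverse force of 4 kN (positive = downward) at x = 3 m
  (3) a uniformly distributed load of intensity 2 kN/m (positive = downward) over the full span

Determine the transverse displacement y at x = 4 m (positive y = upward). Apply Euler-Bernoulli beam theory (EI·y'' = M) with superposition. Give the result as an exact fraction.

Load 1 — point force P=-18 kN at a=2 m (b=L-a=4):
  y_1 = -Pa(L-x)(2Lx-a²-x²)/(6LEI)  [x>a] = -(-18)·2·(6-4)·(2·6·4-2²-4²)/(6·6·1000) = 7/125 m
Load 2 — point force P=4 kN at a=3 m (b=L-a=3):
  y_2 = -Pa(L-x)(2Lx-a²-x²)/(6LEI)  [x>a] = -4·3·(6-4)·(2·6·4-3²-4²)/(6·6·1000) = -23/1500 m
Load 3 — uniform load w=2 kN/m over full span:
  y_3 = -wx(L³-2Lx²+x³)/(24EI) = -2·4·(6³-2·6·4²+4³)/(24·1000) = -11/375 m
Superposition: y = Σ y_i = 17/1500 m ≈ 0.011333 m

y(4) = 17/1500 m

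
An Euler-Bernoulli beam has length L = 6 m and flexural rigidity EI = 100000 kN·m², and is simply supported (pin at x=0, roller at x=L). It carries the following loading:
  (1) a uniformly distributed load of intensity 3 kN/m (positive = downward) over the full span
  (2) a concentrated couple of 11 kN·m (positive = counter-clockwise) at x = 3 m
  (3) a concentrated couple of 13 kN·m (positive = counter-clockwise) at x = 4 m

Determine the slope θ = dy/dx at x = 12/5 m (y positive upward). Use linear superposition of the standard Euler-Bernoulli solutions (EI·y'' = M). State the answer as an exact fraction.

θ(12/5) = -11833/150000000 rad

Load 1 — uniform load w=3 kN/m over full span:
  θ_1 = -w(L³-6Lx²+4x³)/(24EI) = -3·(6³-6·6·(12/5)²+4·(12/5)³)/(24·100000) = -999/12500000 rad
Load 2 — applied couple M₀=11 kN·m at a=3 m (b=L-a=3):
  θ_2 = (M₀x²/(2L)+C₁)/EI  [x≤a] with C₁=M₀(3b²-L²)/(6L)=-11/4 = (11·(12/5)²/(2·6)+(-11/4))/100000 = 253/10000000 rad
Load 3 — applied couple M₀=13 kN·m at a=4 m (b=L-a=2):
  θ_3 = (M₀x²/(2L)+C₁)/EI  [x≤a] with C₁=M₀(3b²-L²)/(6L)=-26/3 = (13·(12/5)²/(2·6)+(-26/3))/100000 = -91/3750000 rad
Superposition: θ = Σ θ_i = -11833/150000000 rad ≈ -0.000079 rad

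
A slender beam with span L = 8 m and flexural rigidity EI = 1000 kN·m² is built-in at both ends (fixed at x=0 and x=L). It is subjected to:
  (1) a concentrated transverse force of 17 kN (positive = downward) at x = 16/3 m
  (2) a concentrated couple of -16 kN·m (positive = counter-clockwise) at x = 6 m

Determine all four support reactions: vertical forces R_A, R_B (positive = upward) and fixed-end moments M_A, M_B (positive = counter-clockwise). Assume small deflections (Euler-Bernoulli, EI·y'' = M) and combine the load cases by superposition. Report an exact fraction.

R_A = 233/108 kN, M_A = 137/27 kN·m, R_B = 1603/108 kN, M_B = -463/27 kN·m

Load 1 — point force P=17 kN at a=16/3 m (b=L-a=8/3):
  R_A = Pb²(3a+b)/L³ = 17·(8/3)²·(3·(16/3)+(8/3))/8³ = 119/27 kN
  M_A = Pab²/L² = 17·(16/3)·(8/3)²/8² = 272/27 kN·m
  R_B = Pa²(a+3b)/L³ = 17·(16/3)²·((16/3)+3·(8/3))/8³ = 340/27 kN
  M_B = -Pa²b/L² = -17·(16/3)²·(8/3)/8² = -544/27 kN·m
Load 2 — applied couple M₀=-16 kN·m at a=6 m (b=L-a=2):
  R_A = 6M₀ab/L³ = 6·(-16)·6·2/8³ = -9/4 kN
  M_A = M₀b(2a-b)/L² = (-16)·2·(2·6-2)/8² = -5 kN·m
  R_B = -6M₀ab/L³ = -6·(-16)·6·2/8³ = 9/4 kN
  M_B = M₀a(2b-a)/L² = (-16)·6·(2·2-6)/8² = 3 kN·m
Superposition: R_A = 233/108 kN, M_A = 137/27 kN·m, R_B = 1603/108 kN, M_B = -463/27 kN·m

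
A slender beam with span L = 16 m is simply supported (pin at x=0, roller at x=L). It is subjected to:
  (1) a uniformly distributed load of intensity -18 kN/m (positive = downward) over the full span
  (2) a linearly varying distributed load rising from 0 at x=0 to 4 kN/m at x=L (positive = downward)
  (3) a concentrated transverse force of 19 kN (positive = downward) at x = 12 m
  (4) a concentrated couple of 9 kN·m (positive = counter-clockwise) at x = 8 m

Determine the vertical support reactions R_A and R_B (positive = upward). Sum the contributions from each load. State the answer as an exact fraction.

R_A = -6145/48 kN, R_B = -5231/48 kN

Load 1 — uniform load w=-18 kN/m over full span:
  R_A = wL/2 = (-18)·16/2 = -144 kN
  R_B = wL/2 = (-18)·16/2 = -144 kN
Load 2 — triangular load w₀=4 kN/m (0→w₀ over full span):
  R_A = w₀L/6 = 4·16/6 = 32/3 kN
  R_B = w₀L/3 = 4·16/3 = 64/3 kN
Load 3 — point force P=19 kN at a=12 m (b=L-a=4):
  R_A = Pb/L = 19·4/16 = 19/4 kN
  R_B = Pa/L = 19·12/16 = 57/4 kN
Load 4 — applied couple M₀=9 kN·m at a=8 m (b=L-a=8):
  R_A = M₀/L = 9/16 kN
  R_B = -M₀/L = -9/16 kN
Superposition: R_A = -6145/48 kN, R_B = -5231/48 kN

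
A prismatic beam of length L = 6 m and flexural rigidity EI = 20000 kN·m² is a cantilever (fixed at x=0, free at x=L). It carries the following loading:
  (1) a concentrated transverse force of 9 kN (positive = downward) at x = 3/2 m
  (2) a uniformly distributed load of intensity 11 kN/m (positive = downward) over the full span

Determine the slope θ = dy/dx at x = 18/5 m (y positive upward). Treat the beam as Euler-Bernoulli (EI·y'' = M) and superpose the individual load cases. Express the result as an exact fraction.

Load 1 — point force P=9 kN at a=3/2 m (b=L-a=9/2):
  θ_1 = -Pa²/(2EI)  [x>a] = -9·(3/2)²/(2·20000) = -81/160000 rad
Load 2 — uniform load w=11 kN/m over full span:
  θ_2 = -wx(x²-3Lx+3L²)/(6EI) = -11·(18/5)·((18/5)²-3·6·(18/5)+3·6²)/(6·20000) = -11583/625000 rad
Superposition: θ = Σ θ_i = -380781/20000000 rad ≈ -0.019039 rad

θ(18/5) = -380781/20000000 rad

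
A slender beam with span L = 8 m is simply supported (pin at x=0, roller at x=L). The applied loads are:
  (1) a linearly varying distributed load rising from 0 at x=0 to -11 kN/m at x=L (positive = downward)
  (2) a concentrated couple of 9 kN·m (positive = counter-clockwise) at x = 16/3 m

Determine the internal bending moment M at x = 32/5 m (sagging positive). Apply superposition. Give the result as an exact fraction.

Load 1 — triangular load w₀=-11 kN/m (0→w₀ over full span):
  M_1 = w₀Lx/6 - w₀x³/(6L) = (-11)·8·(32/5)/6 - (-11)·(32/5)³/(6·8) = -4224/125 kN·m
Load 2 — applied couple M₀=9 kN·m at a=16/3 m (b=L-a=8/3):
  M_2 = M₀x/L - M₀  [x>a] = 9·(32/5)/8 - 9 = -9/5 kN·m
Superposition: M = Σ M_i = -4449/125 kN·m ≈ -35.592000 kN·m

M(32/5) = -4449/125 kN·m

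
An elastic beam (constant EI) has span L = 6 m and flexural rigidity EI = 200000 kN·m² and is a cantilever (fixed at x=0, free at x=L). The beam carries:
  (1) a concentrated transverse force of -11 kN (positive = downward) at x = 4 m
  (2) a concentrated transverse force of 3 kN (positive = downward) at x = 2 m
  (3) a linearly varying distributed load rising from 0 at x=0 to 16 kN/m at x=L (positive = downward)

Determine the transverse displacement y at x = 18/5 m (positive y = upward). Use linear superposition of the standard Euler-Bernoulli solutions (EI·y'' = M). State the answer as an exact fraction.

Load 1 — point force P=-11 kN at a=4 m (b=L-a=2):
  y_1 = -Px²(3a-x)/(6EI)  [x≤a] = -(-11)·(18/5)²·(3·4-(18/5))/(6·200000) = 6237/6250000 m
Load 2 — point force P=3 kN at a=2 m (b=L-a=4):
  y_2 = -Pa²(3x-a)/(6EI)  [x>a] = -3·2²·(3·(18/5)-2)/(6·200000) = -11/125000 m
Load 3 — triangular load w₀=16 kN/m (0→w₀ over full span):
  y_3 = (w₀Lx³/12-w₀L²x²/6-w₀x⁵/(120L))/EI = (16·6·(18/5)³/12-16·6²·(18/5)²/6-16·(18/5)⁵/(120·6))/200000 = -431811/97656250 m
Superposition: y = Σ y_i = -2743613/781250000 m ≈ -0.003512 m

y(18/5) = -2743613/781250000 m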